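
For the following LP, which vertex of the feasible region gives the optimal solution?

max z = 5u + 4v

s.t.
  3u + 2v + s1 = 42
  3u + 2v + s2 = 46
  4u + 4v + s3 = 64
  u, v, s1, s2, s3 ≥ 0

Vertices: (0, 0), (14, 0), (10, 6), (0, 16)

Evaluate the objective at each vertex of the feasible region:
  z(0, 0) = 0
  z(14, 0) = 70
  z(10, 6) = 74  ←
  z(0, 16) = 64
The maximum is at u = 10, v = 6.

(10, 6)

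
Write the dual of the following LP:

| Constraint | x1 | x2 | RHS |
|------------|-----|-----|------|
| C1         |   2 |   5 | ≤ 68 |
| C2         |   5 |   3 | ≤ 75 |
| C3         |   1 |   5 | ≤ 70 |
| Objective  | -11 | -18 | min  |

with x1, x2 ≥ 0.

Primal min cᵀx s.t. Ax ≤ b, x ≥ 0  →  Dual max −bᵀy s.t. Aᵀy ≥ −c, y ≥ 0.

Maximize: z = -68y1 - 75y2 - 70y3

Subject to:
  2y1 + 5y2 + y3 ≥ 11
  5y1 + 3y2 + 5y3 ≥ 18
  y1, y2, y3 ≥ 0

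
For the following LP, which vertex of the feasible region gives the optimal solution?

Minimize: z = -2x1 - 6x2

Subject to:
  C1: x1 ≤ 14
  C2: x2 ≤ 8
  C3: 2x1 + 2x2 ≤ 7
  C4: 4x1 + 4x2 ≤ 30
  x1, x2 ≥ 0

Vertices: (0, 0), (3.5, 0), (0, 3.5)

Evaluate the objective at each vertex of the feasible region:
  z(0, 0) = 0
  z(3.5, 0) = -7
  z(0, 3.5) = -21  ←
The minimum is at x1 = 0, x2 = 3.5.

(0, 3.5)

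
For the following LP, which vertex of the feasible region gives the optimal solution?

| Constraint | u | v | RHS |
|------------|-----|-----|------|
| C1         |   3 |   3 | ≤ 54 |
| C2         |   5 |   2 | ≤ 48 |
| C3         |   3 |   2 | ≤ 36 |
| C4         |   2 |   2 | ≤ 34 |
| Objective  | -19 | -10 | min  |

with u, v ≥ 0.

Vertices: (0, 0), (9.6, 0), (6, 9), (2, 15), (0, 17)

Evaluate the objective at each vertex of the feasible region:
  z(0, 0) = 0
  z(9.6, 0) = -182.4
  z(6, 9) = -204  ←
  z(2, 15) = -188
  z(0, 17) = -170
The minimum is at u = 6, v = 9.

(6, 9)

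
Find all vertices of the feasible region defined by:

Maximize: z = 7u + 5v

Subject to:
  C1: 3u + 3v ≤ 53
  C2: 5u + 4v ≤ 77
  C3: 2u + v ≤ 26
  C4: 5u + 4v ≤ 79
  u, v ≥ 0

(0, 0), (13, 0), (9, 8), (6.333, 11.33), (0, 17.67)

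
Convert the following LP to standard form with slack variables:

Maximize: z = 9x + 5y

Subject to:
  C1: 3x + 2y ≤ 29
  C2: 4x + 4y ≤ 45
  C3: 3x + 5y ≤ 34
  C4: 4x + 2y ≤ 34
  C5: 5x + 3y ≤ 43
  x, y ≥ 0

max z = 9x + 5y

s.t.
  3x + 2y + s1 = 29
  4x + 4y + s2 = 45
  3x + 5y + s3 = 34
  4x + 2y + s4 = 34
  5x + 3y + s5 = 43
  x, y, s1, s2, s3, s4, s5 ≥ 0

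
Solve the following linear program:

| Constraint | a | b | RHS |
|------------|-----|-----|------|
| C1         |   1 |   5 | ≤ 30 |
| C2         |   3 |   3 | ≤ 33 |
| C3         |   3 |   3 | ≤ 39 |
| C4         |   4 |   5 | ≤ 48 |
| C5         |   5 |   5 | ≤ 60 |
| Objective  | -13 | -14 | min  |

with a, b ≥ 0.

Evaluate the objective at each vertex of the feasible region:
  z(0, 0) = 0
  z(11, 0) = -143
  z(7, 4) = -147  ←
  z(6, 4.8) = -145.2
  z(0, 6) = -84
The minimum is at a = 7, b = 4.

a = 7, b = 4, z = -147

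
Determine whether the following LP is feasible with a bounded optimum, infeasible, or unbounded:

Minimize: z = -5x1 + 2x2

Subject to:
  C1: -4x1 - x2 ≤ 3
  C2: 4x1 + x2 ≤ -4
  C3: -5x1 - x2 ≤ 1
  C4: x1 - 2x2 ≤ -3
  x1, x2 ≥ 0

Infeasible (no feasible solution exists)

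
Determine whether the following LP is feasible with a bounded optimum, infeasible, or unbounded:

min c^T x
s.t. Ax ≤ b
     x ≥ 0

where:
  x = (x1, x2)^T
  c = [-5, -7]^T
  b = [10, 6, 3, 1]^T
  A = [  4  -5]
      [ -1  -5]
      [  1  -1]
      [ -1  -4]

Unbounded (objective can decrease without bound)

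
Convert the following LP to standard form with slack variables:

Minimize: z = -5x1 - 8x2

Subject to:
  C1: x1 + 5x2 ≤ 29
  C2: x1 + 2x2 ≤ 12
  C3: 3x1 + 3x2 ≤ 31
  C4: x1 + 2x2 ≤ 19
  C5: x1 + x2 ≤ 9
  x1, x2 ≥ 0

min z = -5x1 - 8x2

s.t.
  x1 + 5x2 + s1 = 29
  x1 + 2x2 + s2 = 12
  3x1 + 3x2 + s3 = 31
  x1 + 2x2 + s4 = 19
  x1 + x2 + s5 = 9
  x1, x2, s1, s2, s3, s4, s5 ≥ 0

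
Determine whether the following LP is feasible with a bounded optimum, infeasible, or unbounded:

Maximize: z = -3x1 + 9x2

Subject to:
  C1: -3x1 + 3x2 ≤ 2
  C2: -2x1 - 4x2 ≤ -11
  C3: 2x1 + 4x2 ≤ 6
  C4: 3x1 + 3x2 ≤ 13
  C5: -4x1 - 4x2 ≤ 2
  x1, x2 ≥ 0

Infeasible (no feasible solution exists)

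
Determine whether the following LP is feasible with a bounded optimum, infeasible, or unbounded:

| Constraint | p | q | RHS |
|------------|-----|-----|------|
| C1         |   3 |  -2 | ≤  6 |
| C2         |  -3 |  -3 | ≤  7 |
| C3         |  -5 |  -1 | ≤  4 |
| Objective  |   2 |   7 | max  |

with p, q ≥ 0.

Unbounded (objective can increase without bound)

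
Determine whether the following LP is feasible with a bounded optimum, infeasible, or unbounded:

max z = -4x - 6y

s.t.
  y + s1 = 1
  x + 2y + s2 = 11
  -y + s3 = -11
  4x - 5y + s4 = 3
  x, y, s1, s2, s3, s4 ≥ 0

Infeasible (no feasible solution exists)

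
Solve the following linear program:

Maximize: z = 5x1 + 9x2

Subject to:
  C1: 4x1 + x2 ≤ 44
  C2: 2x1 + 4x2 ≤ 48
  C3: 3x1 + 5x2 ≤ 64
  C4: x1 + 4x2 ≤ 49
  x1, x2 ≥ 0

Evaluate the objective at each vertex of the feasible region:
  z(0, 0) = 0
  z(11, 0) = 55
  z(9.176, 7.294) = 111.5
  z(8, 8) = 112  ←
  z(0, 12) = 108
The maximum is at x1 = 8, x2 = 8.

x1 = 8, x2 = 8, z = 112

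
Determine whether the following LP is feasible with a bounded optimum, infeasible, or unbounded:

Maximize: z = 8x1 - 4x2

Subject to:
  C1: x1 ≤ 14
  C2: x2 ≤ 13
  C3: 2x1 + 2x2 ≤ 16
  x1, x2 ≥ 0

Feasible with a bounded optimal solution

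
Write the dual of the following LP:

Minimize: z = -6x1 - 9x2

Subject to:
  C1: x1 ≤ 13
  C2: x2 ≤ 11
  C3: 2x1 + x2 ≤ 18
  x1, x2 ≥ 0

Primal min cᵀx s.t. Ax ≤ b, x ≥ 0  →  Dual max −bᵀy s.t. Aᵀy ≥ −c, y ≥ 0.

Maximize: z = -13y1 - 11y2 - 18y3

Subject to:
  y1 + 2y3 ≥ 6
  y2 + y3 ≥ 9
  y1, y2, y3 ≥ 0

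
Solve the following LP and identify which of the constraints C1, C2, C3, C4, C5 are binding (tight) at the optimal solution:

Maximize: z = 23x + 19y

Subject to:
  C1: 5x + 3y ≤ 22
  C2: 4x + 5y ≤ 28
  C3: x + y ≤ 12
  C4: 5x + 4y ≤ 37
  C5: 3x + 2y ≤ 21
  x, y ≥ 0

At x = 2, y = 4, compute slack b - a·x for each constraint:
  C1: 22 − 22 = 0  (binding)
  C2: 28 − 28 = 0  (binding)
  C3: 12 − 6 = 6  (slack)
  C4: 37 − 26 = 11  (slack)
  C5: 21 − 14 = 7  (slack)

Optimal: x = 2, y = 4
Binding: C1, C2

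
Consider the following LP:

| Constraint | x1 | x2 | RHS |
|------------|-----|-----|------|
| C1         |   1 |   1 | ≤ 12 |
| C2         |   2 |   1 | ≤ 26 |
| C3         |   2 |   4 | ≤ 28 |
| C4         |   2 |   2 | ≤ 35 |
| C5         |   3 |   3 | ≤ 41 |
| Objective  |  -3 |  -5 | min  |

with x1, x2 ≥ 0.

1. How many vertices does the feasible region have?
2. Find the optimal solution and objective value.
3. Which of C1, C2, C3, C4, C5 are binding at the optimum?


1. 4
2. x1 = 10, x2 = 2, z = -40
3. C1, C3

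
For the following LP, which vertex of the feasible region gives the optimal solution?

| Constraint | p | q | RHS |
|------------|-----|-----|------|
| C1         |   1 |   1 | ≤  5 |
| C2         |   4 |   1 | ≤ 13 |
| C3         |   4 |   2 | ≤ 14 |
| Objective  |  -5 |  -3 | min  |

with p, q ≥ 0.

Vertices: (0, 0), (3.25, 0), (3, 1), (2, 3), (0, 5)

Evaluate the objective at each vertex of the feasible region:
  z(0, 0) = 0
  z(3.25, 0) = -16.25
  z(3, 1) = -18
  z(2, 3) = -19  ←
  z(0, 5) = -15
The minimum is at p = 2, q = 3.

(2, 3)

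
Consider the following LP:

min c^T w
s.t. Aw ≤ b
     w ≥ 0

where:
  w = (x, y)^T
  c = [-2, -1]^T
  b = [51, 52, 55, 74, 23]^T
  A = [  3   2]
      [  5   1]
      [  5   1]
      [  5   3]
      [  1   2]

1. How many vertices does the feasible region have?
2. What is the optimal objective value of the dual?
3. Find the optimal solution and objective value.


1. 4
2. -25
3. x = 9, y = 7, z = -25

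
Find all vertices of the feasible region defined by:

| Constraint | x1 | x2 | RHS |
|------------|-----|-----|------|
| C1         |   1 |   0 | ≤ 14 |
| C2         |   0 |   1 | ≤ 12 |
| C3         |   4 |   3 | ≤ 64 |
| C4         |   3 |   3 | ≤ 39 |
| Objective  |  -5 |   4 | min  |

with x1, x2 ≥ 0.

(0, 0), (13, 0), (1, 12), (0, 12)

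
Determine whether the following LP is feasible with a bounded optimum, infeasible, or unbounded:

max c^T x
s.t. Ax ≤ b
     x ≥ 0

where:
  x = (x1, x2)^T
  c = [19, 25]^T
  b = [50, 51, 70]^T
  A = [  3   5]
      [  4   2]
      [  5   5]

Feasible with a bounded optimal solution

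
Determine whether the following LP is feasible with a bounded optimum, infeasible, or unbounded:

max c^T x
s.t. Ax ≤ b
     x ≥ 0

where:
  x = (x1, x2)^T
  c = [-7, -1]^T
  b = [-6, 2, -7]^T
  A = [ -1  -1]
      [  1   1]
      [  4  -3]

Infeasible (no feasible solution exists)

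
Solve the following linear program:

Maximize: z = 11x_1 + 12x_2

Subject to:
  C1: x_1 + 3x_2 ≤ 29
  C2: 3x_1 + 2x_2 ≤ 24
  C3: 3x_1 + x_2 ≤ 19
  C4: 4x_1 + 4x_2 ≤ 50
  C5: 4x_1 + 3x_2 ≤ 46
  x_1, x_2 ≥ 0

Evaluate the objective at each vertex of the feasible region:
  z(0, 0) = 0
  z(6.333, 0) = 69.67
  z(4.667, 5) = 111.3
  z(2, 9) = 130  ←
  z(0, 9.667) = 116
The maximum is at x_1 = 2, x_2 = 9.

x_1 = 2, x_2 = 9, z = 130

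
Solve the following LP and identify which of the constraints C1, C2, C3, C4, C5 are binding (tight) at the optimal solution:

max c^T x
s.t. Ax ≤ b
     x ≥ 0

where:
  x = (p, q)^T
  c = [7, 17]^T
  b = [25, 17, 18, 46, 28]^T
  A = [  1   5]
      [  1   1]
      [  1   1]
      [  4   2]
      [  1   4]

At p = 10, q = 3, compute slack b - a·x for each constraint:
  C1: 25 − 25 = 0  (binding)
  C2: 17 − 13 = 4  (slack)
  C3: 18 − 13 = 5  (slack)
  C4: 46 − 46 = 0  (binding)
  C5: 28 − 22 = 6  (slack)

Optimal: p = 10, q = 3
Binding: C1, C4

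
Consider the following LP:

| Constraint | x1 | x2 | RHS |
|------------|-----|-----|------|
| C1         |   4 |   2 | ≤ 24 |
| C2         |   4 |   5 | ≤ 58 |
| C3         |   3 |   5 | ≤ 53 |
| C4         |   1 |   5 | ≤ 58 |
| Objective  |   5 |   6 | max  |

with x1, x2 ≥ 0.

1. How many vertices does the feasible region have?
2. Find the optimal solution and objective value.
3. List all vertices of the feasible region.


1. 4
2. x1 = 1, x2 = 10, z = 65
3. (0, 0), (6, 0), (1, 10), (0, 10.6)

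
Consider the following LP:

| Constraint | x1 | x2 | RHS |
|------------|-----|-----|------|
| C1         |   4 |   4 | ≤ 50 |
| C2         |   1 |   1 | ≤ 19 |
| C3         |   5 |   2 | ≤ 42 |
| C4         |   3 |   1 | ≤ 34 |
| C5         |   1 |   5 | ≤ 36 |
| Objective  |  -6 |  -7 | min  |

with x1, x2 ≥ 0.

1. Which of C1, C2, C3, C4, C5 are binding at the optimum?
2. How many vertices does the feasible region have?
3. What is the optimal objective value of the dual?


1. C3, C5
2. 4
3. -78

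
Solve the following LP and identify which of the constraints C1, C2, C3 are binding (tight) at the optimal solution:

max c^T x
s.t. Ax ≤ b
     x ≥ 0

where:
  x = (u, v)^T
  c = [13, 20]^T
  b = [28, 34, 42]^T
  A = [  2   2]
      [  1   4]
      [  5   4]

At u = 2, v = 8, compute slack b - a·x for each constraint:
  C1: 28 − 20 = 8  (slack)
  C2: 34 − 34 = 0  (binding)
  C3: 42 − 42 = 0  (binding)

Optimal: u = 2, v = 8
Binding: C2, C3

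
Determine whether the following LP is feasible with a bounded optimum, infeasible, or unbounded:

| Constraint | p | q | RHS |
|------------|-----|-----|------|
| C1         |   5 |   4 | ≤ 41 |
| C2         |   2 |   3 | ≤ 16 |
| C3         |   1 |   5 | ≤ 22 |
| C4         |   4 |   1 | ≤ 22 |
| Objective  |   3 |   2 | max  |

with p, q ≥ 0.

Feasible with a bounded optimal solution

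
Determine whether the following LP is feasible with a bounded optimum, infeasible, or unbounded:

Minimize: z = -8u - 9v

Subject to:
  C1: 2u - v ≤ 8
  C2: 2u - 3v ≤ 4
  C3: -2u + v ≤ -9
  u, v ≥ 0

Infeasible (no feasible solution exists)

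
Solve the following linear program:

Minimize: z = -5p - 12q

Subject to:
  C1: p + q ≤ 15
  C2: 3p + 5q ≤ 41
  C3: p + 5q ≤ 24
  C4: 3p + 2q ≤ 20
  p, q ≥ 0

Evaluate the objective at each vertex of the feasible region:
  z(0, 0) = 0
  z(6.667, 0) = -33.33
  z(4, 4) = -68  ←
  z(0, 4.8) = -57.6
The minimum is at p = 4, q = 4.

p = 4, q = 4, z = -68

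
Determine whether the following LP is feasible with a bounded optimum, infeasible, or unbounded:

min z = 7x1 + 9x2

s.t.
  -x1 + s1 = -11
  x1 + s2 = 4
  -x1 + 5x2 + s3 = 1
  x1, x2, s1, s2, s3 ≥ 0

Infeasible (no feasible solution exists)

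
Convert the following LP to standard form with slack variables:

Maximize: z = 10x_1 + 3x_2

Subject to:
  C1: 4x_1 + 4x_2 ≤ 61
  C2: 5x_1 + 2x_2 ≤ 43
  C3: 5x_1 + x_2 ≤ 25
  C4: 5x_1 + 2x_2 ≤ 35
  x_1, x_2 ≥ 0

max z = 10x_1 + 3x_2

s.t.
  4x_1 + 4x_2 + s1 = 61
  5x_1 + 2x_2 + s2 = 43
  5x_1 + x_2 + s3 = 25
  5x_1 + 2x_2 + s4 = 35
  x_1, x_2, s1, s2, s3, s4 ≥ 0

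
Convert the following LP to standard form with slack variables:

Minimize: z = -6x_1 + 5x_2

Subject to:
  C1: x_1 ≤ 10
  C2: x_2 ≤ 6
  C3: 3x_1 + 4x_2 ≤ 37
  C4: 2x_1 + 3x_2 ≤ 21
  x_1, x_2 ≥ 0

min z = -6x_1 + 5x_2

s.t.
  x_1 + s1 = 10
  x_2 + s2 = 6
  3x_1 + 4x_2 + s3 = 37
  2x_1 + 3x_2 + s4 = 21
  x_1, x_2, s1, s2, s3, s4 ≥ 0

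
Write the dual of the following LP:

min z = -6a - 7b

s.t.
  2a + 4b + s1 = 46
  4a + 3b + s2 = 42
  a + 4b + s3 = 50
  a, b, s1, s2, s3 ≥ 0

Primal min cᵀx s.t. Ax ≤ b, x ≥ 0  →  Dual max −bᵀy s.t. Aᵀy ≥ −c, y ≥ 0.

Maximize: z = -46y1 - 42y2 - 50y3

Subject to:
  2y1 + 4y2 + y3 ≥ 6
  4y1 + 3y2 + 4y3 ≥ 7
  y1, y2, y3 ≥ 0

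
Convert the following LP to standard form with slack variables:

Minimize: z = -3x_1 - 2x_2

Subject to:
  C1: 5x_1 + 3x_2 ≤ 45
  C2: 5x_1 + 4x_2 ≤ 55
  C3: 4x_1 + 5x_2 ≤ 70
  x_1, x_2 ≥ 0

min z = -3x_1 - 2x_2

s.t.
  5x_1 + 3x_2 + s1 = 45
  5x_1 + 4x_2 + s2 = 55
  4x_1 + 5x_2 + s3 = 70
  x_1, x_2, s1, s2, s3 ≥ 0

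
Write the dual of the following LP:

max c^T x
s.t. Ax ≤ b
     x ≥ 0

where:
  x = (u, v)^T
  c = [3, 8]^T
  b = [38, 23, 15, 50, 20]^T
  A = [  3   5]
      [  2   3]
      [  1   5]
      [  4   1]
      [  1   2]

Primal max cᵀx s.t. Ax ≤ b, x ≥ 0  →  Dual min bᵀy s.t. Aᵀy ≥ c, y ≥ 0.

Minimize: z = 38y1 + 23y2 + 15y3 + 50y4 + 20y5

Subject to:
  3y1 + 2y2 + y3 + 4y4 + y5 ≥ 3
  5y1 + 3y2 + 5y3 + y4 + 2y5 ≥ 8
  y1, y2, y3, y4, y5 ≥ 0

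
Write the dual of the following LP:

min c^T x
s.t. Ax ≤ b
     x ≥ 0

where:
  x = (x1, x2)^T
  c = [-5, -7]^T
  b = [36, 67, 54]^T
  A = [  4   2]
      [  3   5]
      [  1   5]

Primal min cᵀx s.t. Ax ≤ b, x ≥ 0  →  Dual max −bᵀy s.t. Aᵀy ≥ −c, y ≥ 0.

Maximize: z = -36y1 - 67y2 - 54y3

Subject to:
  4y1 + 3y2 + y3 ≥ 5
  2y1 + 5y2 + 5y3 ≥ 7
  y1, y2, y3 ≥ 0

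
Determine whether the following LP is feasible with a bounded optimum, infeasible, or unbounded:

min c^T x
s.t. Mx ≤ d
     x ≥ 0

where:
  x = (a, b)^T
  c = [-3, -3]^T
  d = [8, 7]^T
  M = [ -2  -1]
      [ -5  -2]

Unbounded (objective can decrease without bound)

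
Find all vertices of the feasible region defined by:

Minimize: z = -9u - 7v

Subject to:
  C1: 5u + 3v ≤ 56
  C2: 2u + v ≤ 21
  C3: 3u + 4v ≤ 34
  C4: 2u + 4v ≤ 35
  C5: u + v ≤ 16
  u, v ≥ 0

(0, 0), (10.5, 0), (10, 1), (0, 8.5)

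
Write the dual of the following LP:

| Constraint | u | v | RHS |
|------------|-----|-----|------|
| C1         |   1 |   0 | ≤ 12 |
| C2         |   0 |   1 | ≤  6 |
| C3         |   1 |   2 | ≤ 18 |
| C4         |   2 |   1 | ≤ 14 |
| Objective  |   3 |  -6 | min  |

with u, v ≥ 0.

Primal min cᵀx s.t. Ax ≤ b, x ≥ 0  →  Dual max −bᵀy s.t. Aᵀy ≥ −c, y ≥ 0.

Maximize: z = -12y1 - 6y2 - 18y3 - 14y4

Subject to:
  y1 + y3 + 2y4 ≥ -3
  y2 + 2y3 + y4 ≥ 6
  y1, y2, y3, y4 ≥ 0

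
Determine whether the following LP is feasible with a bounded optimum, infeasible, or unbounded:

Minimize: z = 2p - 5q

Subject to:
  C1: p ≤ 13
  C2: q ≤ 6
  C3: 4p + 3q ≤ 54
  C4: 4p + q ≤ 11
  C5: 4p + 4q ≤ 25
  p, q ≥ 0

Feasible with a bounded optimal solution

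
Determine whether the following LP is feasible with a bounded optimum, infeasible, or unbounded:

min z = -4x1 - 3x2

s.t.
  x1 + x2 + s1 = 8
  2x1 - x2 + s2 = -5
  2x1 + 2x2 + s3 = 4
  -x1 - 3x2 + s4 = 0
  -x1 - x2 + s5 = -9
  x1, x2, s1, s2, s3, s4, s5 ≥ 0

Infeasible (no feasible solution exists)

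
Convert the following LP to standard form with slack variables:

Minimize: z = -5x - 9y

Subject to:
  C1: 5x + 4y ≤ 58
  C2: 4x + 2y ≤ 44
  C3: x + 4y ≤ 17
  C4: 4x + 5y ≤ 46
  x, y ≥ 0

min z = -5x - 9y

s.t.
  5x + 4y + s1 = 58
  4x + 2y + s2 = 44
  x + 4y + s3 = 17
  4x + 5y + s4 = 46
  x, y, s1, s2, s3, s4 ≥ 0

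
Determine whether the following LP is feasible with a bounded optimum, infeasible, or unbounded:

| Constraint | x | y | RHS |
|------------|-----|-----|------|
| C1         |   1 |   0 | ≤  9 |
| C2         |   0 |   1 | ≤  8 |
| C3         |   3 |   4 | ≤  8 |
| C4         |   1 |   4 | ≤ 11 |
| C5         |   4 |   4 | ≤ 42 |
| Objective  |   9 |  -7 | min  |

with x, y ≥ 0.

Feasible with a bounded optimal solution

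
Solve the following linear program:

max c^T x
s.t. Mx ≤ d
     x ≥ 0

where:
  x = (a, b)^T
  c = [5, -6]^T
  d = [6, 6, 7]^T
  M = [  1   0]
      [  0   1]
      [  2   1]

Evaluate the objective at each vertex of the feasible region:
  z(0, 0) = 0
  z(3.5, 0) = 17.5  ←
  z(0.5, 6) = -33.5
  z(0, 6) = -36
The maximum is at a = 3.5, b = 0.

a = 3.5, b = 0, z = 17.5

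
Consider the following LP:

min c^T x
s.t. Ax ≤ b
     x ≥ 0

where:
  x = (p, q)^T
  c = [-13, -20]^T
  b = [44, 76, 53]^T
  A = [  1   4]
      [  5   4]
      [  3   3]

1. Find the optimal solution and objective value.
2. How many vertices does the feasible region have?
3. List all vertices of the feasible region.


1. p = 8, q = 9, z = -284
2. 4
3. (0, 0), (15.2, 0), (8, 9), (0, 11)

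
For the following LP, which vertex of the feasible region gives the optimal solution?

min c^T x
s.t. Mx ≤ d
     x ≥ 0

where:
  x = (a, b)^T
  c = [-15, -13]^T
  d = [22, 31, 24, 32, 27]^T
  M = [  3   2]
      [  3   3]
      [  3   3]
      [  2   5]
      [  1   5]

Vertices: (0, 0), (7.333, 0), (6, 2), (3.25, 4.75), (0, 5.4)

Evaluate the objective at each vertex of the feasible region:
  z(0, 0) = 0
  z(7.333, 0) = -110
  z(6, 2) = -116  ←
  z(3.25, 4.75) = -110.5
  z(0, 5.4) = -70.2
The minimum is at a = 6, b = 2.

(6, 2)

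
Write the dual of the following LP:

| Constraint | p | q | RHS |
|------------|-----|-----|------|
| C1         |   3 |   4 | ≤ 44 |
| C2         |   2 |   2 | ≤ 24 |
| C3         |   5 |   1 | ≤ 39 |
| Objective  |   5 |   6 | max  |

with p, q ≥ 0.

Primal max cᵀx s.t. Ax ≤ b, x ≥ 0  →  Dual min bᵀy s.t. Aᵀy ≥ c, y ≥ 0.

Minimize: z = 44y1 + 24y2 + 39y3

Subject to:
  3y1 + 2y2 + 5y3 ≥ 5
  4y1 + 2y2 + y3 ≥ 6
  y1, y2, y3 ≥ 0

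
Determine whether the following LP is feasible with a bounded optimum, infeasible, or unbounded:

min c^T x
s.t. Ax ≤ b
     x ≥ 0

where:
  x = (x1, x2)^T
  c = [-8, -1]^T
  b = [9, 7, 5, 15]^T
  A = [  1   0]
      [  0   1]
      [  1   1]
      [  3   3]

Feasible with a bounded optimal solution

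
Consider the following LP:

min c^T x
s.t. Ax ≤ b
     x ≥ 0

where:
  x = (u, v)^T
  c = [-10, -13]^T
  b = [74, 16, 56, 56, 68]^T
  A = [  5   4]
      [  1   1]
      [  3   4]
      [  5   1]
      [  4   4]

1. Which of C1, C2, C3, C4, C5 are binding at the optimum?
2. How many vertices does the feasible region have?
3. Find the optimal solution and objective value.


1. C2, C3
2. 5
3. u = 8, v = 8, z = -184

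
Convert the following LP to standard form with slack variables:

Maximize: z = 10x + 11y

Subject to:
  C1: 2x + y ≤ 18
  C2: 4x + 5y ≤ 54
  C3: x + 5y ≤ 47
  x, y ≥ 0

max z = 10x + 11y

s.t.
  2x + y + s1 = 18
  4x + 5y + s2 = 54
  x + 5y + s3 = 47
  x, y, s1, s2, s3 ≥ 0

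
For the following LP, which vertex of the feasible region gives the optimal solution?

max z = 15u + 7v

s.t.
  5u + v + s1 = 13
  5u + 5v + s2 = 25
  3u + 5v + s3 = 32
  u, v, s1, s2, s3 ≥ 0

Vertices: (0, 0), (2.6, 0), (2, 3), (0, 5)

Evaluate the objective at each vertex of the feasible region:
  z(0, 0) = 0
  z(2.6, 0) = 39
  z(2, 3) = 51  ←
  z(0, 5) = 35
The maximum is at u = 2, v = 3.

(2, 3)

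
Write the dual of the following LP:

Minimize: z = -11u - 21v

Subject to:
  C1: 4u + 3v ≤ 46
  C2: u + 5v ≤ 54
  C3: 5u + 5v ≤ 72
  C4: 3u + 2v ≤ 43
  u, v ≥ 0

Primal min cᵀx s.t. Ax ≤ b, x ≥ 0  →  Dual max −bᵀy s.t. Aᵀy ≥ −c, y ≥ 0.

Maximize: z = -46y1 - 54y2 - 72y3 - 43y4

Subject to:
  4y1 + y2 + 5y3 + 3y4 ≥ 11
  3y1 + 5y2 + 5y3 + 2y4 ≥ 21
  y1, y2, y3, y4 ≥ 0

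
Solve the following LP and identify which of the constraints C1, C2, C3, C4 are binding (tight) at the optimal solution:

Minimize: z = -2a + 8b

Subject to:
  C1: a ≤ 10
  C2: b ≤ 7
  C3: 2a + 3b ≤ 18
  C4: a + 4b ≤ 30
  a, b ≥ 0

At a = 9, b = 0, compute slack b - a·x for each constraint:
  C1: 10 − 9 = 1  (slack)
  C2: 7 − 0 = 7  (slack)
  C3: 18 − 18 = 0  (binding)
  C4: 30 − 9 = 21  (slack)

Optimal: a = 9, b = 0
Binding: C3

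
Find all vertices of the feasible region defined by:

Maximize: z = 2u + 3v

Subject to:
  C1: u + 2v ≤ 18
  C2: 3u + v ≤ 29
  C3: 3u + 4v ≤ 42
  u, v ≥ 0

(0, 0), (9.667, 0), (8.222, 4.333), (6, 6), (0, 9)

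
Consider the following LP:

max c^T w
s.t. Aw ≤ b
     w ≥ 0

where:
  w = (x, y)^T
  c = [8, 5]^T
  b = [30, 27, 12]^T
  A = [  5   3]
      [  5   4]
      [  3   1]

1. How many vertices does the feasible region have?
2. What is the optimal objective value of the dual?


1. 4
2. 39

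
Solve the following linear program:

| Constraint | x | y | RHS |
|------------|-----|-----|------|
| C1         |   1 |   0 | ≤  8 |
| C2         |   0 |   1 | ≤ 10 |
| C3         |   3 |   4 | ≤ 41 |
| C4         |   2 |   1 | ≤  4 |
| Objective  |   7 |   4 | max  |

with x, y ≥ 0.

Evaluate the objective at each vertex of the feasible region:
  z(0, 0) = 0
  z(2, 0) = 14
  z(0, 4) = 16  ←
The maximum is at x = 0, y = 4.

x = 0, y = 4, z = 16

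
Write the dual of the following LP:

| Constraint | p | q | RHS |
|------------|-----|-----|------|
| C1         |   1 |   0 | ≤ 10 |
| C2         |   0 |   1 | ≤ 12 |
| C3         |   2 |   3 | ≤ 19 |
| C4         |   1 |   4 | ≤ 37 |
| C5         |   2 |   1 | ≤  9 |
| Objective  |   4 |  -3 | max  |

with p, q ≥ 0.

Primal max cᵀx s.t. Ax ≤ b, x ≥ 0  →  Dual min bᵀy s.t. Aᵀy ≥ c, y ≥ 0.

Minimize: z = 10y1 + 12y2 + 19y3 + 37y4 + 9y5

Subject to:
  y1 + 2y3 + y4 + 2y5 ≥ 4
  y2 + 3y3 + 4y4 + y5 ≥ -3
  y1, y2, y3, y4, y5 ≥ 0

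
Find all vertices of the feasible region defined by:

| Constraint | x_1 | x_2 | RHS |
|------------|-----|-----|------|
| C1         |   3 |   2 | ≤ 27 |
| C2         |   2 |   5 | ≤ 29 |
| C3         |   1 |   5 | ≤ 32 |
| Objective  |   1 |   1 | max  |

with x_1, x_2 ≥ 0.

(0, 0), (9, 0), (7, 3), (0, 5.8)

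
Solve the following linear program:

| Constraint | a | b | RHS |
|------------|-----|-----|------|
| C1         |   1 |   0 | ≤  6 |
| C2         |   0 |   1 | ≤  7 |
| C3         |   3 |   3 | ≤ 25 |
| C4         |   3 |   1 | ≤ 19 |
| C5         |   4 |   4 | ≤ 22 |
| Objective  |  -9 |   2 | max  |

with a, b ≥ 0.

Evaluate the objective at each vertex of the feasible region:
  z(0, 0) = 0
  z(5.5, 0) = -49.5
  z(0, 5.5) = 11  ←
The maximum is at a = 0, b = 5.5.

a = 0, b = 5.5, z = 11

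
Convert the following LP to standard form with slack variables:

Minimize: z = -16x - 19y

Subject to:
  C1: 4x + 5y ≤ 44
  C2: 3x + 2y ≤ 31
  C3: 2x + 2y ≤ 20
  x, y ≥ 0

min z = -16x - 19y

s.t.
  4x + 5y + s1 = 44
  3x + 2y + s2 = 31
  2x + 2y + s3 = 20
  x, y, s1, s2, s3 ≥ 0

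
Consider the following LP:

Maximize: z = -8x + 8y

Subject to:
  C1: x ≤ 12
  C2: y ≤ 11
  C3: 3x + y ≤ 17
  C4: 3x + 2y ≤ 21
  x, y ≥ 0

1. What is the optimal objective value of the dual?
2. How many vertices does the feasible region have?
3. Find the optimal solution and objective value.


1. 84
2. 4
3. x = 0, y = 10.5, z = 84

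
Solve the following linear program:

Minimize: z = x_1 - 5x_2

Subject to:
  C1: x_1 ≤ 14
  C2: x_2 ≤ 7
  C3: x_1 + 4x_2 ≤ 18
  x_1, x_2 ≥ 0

Evaluate the objective at each vertex of the feasible region:
  z(0, 0) = 0
  z(14, 0) = 14
  z(14, 1) = 9
  z(0, 4.5) = -22.5  ←
The minimum is at x_1 = 0, x_2 = 4.5.

x_1 = 0, x_2 = 4.5, z = -22.5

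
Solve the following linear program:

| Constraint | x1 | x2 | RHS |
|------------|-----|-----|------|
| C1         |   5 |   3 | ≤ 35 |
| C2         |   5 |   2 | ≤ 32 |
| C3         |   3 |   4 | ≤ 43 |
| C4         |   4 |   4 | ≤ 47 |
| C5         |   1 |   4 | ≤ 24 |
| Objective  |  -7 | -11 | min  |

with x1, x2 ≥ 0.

Evaluate the objective at each vertex of the feasible region:
  z(0, 0) = 0
  z(6.4, 0) = -44.8
  z(5.2, 3) = -69.4
  z(4, 5) = -83  ←
  z(0, 6) = -66
The minimum is at x1 = 4, x2 = 5.

x1 = 4, x2 = 5, z = -83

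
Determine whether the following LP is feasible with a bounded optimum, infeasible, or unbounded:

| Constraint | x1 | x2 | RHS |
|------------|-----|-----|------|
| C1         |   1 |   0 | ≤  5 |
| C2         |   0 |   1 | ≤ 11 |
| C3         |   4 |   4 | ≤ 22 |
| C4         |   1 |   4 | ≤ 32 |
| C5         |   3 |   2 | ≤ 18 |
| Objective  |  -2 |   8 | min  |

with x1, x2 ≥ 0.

Feasible with a bounded optimal solution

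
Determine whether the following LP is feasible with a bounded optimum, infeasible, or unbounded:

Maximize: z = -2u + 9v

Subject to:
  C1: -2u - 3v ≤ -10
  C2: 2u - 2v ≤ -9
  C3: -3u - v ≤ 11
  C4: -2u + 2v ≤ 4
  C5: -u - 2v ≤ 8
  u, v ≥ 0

Infeasible (no feasible solution exists)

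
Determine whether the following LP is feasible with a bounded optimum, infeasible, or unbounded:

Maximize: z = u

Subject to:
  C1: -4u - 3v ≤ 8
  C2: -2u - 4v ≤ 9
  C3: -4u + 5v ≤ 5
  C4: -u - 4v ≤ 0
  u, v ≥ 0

Unbounded (objective can increase without bound)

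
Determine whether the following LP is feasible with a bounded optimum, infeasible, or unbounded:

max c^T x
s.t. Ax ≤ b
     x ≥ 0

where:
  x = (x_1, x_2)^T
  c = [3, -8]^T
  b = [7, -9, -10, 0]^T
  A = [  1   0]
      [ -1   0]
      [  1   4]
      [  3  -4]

Infeasible (no feasible solution exists)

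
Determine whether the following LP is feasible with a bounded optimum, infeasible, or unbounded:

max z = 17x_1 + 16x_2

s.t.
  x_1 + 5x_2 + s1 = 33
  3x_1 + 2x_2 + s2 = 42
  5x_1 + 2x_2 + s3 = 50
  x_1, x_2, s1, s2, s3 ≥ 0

Feasible with a bounded optimal solution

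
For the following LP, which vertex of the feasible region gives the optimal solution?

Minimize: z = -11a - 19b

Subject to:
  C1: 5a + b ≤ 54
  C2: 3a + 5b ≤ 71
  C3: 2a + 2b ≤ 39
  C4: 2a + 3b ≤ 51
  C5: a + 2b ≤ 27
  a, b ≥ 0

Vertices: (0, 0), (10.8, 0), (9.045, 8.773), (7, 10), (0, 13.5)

Evaluate the objective at each vertex of the feasible region:
  z(0, 0) = 0
  z(10.8, 0) = -118.8
  z(9.045, 8.773) = -266.2
  z(7, 10) = -267  ←
  z(0, 13.5) = -256.5
The minimum is at a = 7, b = 10.

(7, 10)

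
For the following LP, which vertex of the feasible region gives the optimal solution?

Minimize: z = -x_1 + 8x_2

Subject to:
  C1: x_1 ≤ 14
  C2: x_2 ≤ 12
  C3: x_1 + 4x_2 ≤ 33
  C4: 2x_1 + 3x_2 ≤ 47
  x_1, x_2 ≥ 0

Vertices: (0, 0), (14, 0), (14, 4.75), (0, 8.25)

Evaluate the objective at each vertex of the feasible region:
  z(0, 0) = 0
  z(14, 0) = -14  ←
  z(14, 4.75) = 24
  z(0, 8.25) = 66
The minimum is at x_1 = 14, x_2 = 0.

(14, 0)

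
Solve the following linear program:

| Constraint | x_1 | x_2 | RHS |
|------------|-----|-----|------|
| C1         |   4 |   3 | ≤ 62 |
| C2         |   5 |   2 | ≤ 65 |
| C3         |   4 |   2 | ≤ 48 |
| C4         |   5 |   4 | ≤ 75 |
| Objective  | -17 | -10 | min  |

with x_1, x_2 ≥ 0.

Evaluate the objective at each vertex of the feasible region:
  z(0, 0) = 0
  z(12, 0) = -204
  z(7, 10) = -219  ←
  z(0, 18.75) = -187.5
The minimum is at x_1 = 7, x_2 = 10.

x_1 = 7, x_2 = 10, z = -219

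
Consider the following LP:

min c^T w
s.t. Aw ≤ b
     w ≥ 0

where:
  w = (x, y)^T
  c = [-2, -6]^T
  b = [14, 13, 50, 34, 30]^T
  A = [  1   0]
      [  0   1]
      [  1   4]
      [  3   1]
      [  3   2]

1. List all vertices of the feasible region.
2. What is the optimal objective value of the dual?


1. (0, 0), (10, 0), (2, 12), (0, 12.5)
2. -76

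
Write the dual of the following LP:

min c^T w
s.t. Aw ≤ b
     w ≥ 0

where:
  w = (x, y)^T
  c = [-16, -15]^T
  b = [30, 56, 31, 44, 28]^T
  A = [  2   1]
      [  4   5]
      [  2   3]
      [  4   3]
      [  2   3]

Primal min cᵀx s.t. Ax ≤ b, x ≥ 0  →  Dual max −bᵀy s.t. Aᵀy ≥ −c, y ≥ 0.

Maximize: z = -30y1 - 56y2 - 31y3 - 44y4 - 28y5

Subject to:
  2y1 + 4y2 + 2y3 + 4y4 + 2y5 ≥ 16
  y1 + 5y2 + 3y3 + 3y4 + 3y5 ≥ 15
  y1, y2, y3, y4, y5 ≥ 0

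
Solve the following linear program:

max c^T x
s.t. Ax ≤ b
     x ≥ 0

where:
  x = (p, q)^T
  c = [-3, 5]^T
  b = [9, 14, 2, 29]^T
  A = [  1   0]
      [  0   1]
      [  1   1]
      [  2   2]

Evaluate the objective at each vertex of the feasible region:
  z(0, 0) = 0
  z(2, 0) = -6
  z(0, 2) = 10  ←
The maximum is at p = 0, q = 2.

p = 0, q = 2, z = 10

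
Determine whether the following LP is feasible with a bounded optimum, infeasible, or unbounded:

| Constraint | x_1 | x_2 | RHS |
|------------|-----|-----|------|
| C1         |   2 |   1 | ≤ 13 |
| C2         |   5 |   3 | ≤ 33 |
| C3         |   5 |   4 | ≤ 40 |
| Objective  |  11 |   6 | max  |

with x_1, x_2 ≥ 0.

Feasible with a bounded optimal solution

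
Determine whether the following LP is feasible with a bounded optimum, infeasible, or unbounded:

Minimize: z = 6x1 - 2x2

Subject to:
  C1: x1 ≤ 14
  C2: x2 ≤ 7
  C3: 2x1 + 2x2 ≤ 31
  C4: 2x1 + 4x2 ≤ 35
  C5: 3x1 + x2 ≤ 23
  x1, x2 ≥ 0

Feasible with a bounded optimal solution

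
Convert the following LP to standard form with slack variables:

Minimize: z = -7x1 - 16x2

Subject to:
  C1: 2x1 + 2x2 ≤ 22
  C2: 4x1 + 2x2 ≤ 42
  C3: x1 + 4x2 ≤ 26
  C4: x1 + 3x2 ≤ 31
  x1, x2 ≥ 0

min z = -7x1 - 16x2

s.t.
  2x1 + 2x2 + s1 = 22
  4x1 + 2x2 + s2 = 42
  x1 + 4x2 + s3 = 26
  x1 + 3x2 + s4 = 31
  x1, x2, s1, s2, s3, s4 ≥ 0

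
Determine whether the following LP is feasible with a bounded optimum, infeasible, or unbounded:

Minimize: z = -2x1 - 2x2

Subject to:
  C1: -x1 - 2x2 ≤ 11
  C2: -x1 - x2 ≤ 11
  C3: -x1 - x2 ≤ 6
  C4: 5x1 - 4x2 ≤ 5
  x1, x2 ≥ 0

Unbounded (objective can decrease without bound)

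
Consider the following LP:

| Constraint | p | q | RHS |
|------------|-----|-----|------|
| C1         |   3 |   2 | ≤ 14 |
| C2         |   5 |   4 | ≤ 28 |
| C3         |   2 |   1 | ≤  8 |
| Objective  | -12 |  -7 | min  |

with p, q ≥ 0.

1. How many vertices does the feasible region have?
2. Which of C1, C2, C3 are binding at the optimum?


1. 4
2. C1, C3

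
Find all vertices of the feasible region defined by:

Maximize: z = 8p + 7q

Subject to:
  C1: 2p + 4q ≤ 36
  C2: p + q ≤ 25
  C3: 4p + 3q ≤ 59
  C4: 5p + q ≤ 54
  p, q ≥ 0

(0, 0), (10.8, 0), (10, 4), (0, 9)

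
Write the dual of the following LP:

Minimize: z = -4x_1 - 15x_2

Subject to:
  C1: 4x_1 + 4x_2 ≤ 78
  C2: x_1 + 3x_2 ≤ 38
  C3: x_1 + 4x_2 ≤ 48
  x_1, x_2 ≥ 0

Primal min cᵀx s.t. Ax ≤ b, x ≥ 0  →  Dual max −bᵀy s.t. Aᵀy ≥ −c, y ≥ 0.

Maximize: z = -78y1 - 38y2 - 48y3

Subject to:
  4y1 + y2 + y3 ≥ 4
  4y1 + 3y2 + 4y3 ≥ 15
  y1, y2, y3 ≥ 0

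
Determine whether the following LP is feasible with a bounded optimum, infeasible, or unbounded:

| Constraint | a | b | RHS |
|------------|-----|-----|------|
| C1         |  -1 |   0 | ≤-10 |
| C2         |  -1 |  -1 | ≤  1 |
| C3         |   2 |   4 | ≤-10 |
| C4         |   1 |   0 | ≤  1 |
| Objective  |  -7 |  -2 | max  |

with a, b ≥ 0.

Infeasible (no feasible solution exists)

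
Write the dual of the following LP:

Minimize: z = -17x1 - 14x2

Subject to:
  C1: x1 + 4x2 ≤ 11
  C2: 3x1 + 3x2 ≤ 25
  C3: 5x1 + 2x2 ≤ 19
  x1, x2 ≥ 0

Primal min cᵀx s.t. Ax ≤ b, x ≥ 0  →  Dual max −bᵀy s.t. Aᵀy ≥ −c, y ≥ 0.

Maximize: z = -11y1 - 25y2 - 19y3

Subject to:
  y1 + 3y2 + 5y3 ≥ 17
  4y1 + 3y2 + 2y3 ≥ 14
  y1, y2, y3 ≥ 0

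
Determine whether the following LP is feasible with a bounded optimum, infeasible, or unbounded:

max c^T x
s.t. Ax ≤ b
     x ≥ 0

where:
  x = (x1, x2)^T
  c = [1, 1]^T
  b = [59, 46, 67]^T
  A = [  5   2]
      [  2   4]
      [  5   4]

Feasible with a bounded optimal solution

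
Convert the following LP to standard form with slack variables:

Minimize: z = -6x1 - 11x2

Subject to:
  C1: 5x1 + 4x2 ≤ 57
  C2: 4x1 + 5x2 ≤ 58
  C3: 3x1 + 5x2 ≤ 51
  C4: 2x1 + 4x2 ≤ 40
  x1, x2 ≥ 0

min z = -6x1 - 11x2

s.t.
  5x1 + 4x2 + s1 = 57
  4x1 + 5x2 + s2 = 58
  3x1 + 5x2 + s3 = 51
  2x1 + 4x2 + s4 = 40
  x1, x2, s1, s2, s3, s4 ≥ 0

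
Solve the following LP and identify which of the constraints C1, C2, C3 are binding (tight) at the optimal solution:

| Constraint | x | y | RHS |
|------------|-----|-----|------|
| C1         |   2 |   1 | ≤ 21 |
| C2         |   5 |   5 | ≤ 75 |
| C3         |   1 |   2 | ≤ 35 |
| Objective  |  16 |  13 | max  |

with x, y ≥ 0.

At x = 6, y = 9, compute slack b - a·x for each constraint:
  C1: 21 − 21 = 0  (binding)
  C2: 75 − 75 = 0  (binding)
  C3: 35 − 24 = 11  (slack)

Optimal: x = 6, y = 9
Binding: C1, C2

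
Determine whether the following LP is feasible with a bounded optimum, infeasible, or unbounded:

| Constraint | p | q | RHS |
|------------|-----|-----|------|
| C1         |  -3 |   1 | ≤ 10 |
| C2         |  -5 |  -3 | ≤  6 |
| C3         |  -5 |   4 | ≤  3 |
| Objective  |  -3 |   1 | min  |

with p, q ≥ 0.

Unbounded (objective can decrease without bound)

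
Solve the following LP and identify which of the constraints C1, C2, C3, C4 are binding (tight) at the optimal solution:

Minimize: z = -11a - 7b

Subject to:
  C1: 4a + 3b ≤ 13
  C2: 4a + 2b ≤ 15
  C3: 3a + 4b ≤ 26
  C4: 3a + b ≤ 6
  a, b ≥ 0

At a = 1, b = 3, compute slack b - a·x for each constraint:
  C1: 13 − 13 = 0  (binding)
  C2: 15 − 10 = 5  (slack)
  C3: 26 − 15 = 11  (slack)
  C4: 6 − 6 = 0  (binding)

Optimal: a = 1, b = 3
Binding: C1, C4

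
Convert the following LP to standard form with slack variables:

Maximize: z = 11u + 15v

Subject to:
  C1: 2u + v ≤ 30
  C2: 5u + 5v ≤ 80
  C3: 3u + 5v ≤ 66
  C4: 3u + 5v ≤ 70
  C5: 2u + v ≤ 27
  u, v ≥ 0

max z = 11u + 15v

s.t.
  2u + v + s1 = 30
  5u + 5v + s2 = 80
  3u + 5v + s3 = 66
  3u + 5v + s4 = 70
  2u + v + s5 = 27
  u, v, s1, s2, s3, s4, s5 ≥ 0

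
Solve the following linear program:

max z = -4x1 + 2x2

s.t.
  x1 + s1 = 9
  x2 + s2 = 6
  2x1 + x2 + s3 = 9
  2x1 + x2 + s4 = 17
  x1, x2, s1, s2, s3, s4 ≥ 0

Evaluate the objective at each vertex of the feasible region:
  z(0, 0) = 0
  z(4.5, 0) = -18
  z(1.5, 6) = 6
  z(0, 6) = 12  ←
The maximum is at x1 = 0, x2 = 6.

x1 = 0, x2 = 6, z = 12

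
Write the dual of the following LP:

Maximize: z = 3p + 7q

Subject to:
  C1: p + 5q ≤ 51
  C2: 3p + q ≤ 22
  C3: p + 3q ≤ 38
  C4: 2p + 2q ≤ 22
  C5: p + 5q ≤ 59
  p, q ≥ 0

Primal max cᵀx s.t. Ax ≤ b, x ≥ 0  →  Dual min bᵀy s.t. Aᵀy ≥ c, y ≥ 0.

Minimize: z = 51y1 + 22y2 + 38y3 + 22y4 + 59y5

Subject to:
  y1 + 3y2 + y3 + 2y4 + y5 ≥ 3
  5y1 + y2 + 3y3 + 2y4 + 5y5 ≥ 7
  y1, y2, y3, y4, y5 ≥ 0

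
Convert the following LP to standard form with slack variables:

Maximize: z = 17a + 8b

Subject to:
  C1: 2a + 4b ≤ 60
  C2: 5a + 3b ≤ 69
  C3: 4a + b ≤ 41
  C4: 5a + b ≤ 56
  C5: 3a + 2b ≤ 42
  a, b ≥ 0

max z = 17a + 8b

s.t.
  2a + 4b + s1 = 60
  5a + 3b + s2 = 69
  4a + b + s3 = 41
  5a + b + s4 = 56
  3a + 2b + s5 = 42
  a, b, s1, s2, s3, s4, s5 ≥ 0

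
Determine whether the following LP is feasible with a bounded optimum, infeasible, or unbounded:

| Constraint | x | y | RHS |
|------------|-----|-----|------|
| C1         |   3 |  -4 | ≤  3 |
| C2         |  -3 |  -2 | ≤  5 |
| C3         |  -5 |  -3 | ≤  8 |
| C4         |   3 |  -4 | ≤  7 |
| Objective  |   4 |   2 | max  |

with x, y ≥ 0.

Unbounded (objective can increase without bound)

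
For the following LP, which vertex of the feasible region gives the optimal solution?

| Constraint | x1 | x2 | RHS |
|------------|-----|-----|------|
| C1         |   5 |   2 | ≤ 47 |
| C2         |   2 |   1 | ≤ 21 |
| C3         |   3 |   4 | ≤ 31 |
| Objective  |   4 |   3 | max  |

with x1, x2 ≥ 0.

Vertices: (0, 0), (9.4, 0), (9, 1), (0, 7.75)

Evaluate the objective at each vertex of the feasible region:
  z(0, 0) = 0
  z(9.4, 0) = 37.6
  z(9, 1) = 39  ←
  z(0, 7.75) = 23.25
The maximum is at x1 = 9, x2 = 1.

(9, 1)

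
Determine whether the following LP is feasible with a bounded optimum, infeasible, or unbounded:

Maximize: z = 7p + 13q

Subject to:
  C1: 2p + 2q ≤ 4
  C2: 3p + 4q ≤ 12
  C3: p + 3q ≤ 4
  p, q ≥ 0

Feasible with a bounded optimal solution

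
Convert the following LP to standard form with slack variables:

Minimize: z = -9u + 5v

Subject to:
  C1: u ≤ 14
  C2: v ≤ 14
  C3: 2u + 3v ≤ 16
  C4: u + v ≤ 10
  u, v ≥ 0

min z = -9u + 5v

s.t.
  u + s1 = 14
  v + s2 = 14
  2u + 3v + s3 = 16
  u + v + s4 = 10
  u, v, s1, s2, s3, s4 ≥ 0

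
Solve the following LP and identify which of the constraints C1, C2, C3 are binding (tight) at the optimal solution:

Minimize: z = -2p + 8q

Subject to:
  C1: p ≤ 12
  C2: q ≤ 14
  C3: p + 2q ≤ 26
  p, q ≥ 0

At p = 12, q = 0, compute slack b - a·x for each constraint:
  C1: 12 − 12 = 0  (binding)
  C2: 14 − 0 = 14  (slack)
  C3: 26 − 12 = 14  (slack)

Optimal: p = 12, q = 0
Binding: C1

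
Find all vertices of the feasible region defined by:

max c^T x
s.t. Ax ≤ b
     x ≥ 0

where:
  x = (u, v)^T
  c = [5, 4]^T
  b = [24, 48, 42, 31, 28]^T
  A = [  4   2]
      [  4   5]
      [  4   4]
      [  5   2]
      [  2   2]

(0, 0), (6, 0), (2, 8), (0, 9.6)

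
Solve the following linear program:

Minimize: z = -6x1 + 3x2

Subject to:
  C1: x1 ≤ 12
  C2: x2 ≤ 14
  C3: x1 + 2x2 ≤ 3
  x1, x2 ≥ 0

Evaluate the objective at each vertex of the feasible region:
  z(0, 0) = 0
  z(3, 0) = -18  ←
  z(0, 1.5) = 4.5
The minimum is at x1 = 3, x2 = 0.

x1 = 3, x2 = 0, z = -18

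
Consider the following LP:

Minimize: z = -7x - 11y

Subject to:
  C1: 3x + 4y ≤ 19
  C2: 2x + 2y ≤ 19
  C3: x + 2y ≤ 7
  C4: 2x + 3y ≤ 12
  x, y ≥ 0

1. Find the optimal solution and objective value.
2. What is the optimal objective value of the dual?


1. x = 3, y = 2, z = -43
2. -43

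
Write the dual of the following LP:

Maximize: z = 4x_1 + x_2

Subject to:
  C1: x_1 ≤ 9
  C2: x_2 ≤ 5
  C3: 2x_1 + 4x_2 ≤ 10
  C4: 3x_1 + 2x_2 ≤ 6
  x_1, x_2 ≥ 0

Primal max cᵀx s.t. Ax ≤ b, x ≥ 0  →  Dual min bᵀy s.t. Aᵀy ≥ c, y ≥ 0.

Minimize: z = 9y1 + 5y2 + 10y3 + 6y4

Subject to:
  y1 + 2y3 + 3y4 ≥ 4
  y2 + 4y3 + 2y4 ≥ 1
  y1, y2, y3, y4 ≥ 0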